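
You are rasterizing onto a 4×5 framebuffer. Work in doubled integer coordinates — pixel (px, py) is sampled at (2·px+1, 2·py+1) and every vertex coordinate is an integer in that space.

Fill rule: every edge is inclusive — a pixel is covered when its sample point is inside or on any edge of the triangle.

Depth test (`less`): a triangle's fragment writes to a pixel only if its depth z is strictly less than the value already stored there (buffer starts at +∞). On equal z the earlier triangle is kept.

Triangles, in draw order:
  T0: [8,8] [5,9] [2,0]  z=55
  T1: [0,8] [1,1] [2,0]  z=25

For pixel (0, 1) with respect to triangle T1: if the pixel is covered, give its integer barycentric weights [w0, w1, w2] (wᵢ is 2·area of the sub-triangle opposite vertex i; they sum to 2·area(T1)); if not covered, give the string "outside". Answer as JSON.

T0:
  2·area = 30
  edge (8, 8)→(5, 9): d=(-3,1) inclusive
  edge (5, 9)→(2, 0): d=(-3,-9) inclusive
  edge (2, 0)→(8, 8): d=(6,8) inclusive
    (1,1)@(3, 3): e=[20,0,10] → #  [on edge]
    (2,1)@(5, 3): e=[18,18,-6] → ·
    (1,2)@(3, 5): e=[14,-6,22] → ·
    (2,2)@(5, 5): e=[12,12,6] → #
    (3,2)@(7, 5): e=[10,30,-10] → ·
    (2,3)@(5, 7): e=[6,6,18] → #
    (3,3)@(7, 7): e=[4,24,2] → #
    (2,4)@(5, 9): e=[0,0,30] → #  [on edge]
    (3,4)@(7, 9): e=[-2,18,14] → ·
  covered (5 px):
    · · · ·
    · # · ·
    · · # ·
    · · # #
    · · # ·
T1:
  2·area = 6
  edge (0, 8)→(1, 1): d=(1,-7) inclusive
  edge (1, 1)→(2, 0): d=(1,-1) inclusive
  edge (2, 0)→(0, 8): d=(-2,8) inclusive
    (0,0)@(1, 1): e=[0,0,6] → #  [on edge]
    (1,0)@(3, 1): e=[14,2,-10] → ·
    (0,1)@(1, 3): e=[2,2,2] → #
    (1,1)@(3, 3): e=[16,4,-14] → ·
    (0,2)@(1, 5): e=[4,4,-2] → ·
  covered (2 px):
    # · · ·
    # · · ·
    · · · ·
    · · · ·
    · · · ·

Final: [2,2,2]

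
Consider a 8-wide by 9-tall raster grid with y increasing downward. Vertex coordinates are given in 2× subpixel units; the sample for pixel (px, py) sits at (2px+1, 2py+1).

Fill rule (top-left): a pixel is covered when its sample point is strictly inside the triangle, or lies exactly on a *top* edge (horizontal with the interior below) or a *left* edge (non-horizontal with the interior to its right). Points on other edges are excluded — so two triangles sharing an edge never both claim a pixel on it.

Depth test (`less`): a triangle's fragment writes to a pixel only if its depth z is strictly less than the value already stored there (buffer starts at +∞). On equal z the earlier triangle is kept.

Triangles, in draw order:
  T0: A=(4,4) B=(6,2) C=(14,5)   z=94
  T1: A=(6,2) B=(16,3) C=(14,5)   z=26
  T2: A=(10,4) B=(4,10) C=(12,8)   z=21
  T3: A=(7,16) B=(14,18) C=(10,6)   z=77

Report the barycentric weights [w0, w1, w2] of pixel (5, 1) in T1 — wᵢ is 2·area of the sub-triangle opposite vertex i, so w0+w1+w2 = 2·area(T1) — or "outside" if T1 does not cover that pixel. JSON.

T0:
  2·area = 22
  edge (4, 4)→(6, 2): d=(2,-2) top-left  bias=+0
  edge (6, 2)→(14, 5): d=(8,3) right/bottom  bias=-1
  edge (14, 5)→(4, 4): d=(-10,-1) top-left  bias=+0
    (3,0)@(7, 1): e=[0,-11,33] → ·  [on edge]
    (2,1)@(5, 3): e=[0,11,11] → #  [on edge]
    (3,1)@(7, 3): e=[4,5,13] → #
    (4,1)@(9, 3): e=[8,-1,15] → ·
    (1,2)@(3, 5): e=[0,33,-11] → ·  [on edge]
    (2,2)@(5, 5): e=[4,27,-9] → ·
    (3,2)@(7, 5): e=[8,21,-7] → ·
    (0,3)@(1, 7): e=[0,55,-33] → ·  [on edge]
  covered (2 px):
    · · · · · · · ·
    · · # # · · · ·
    · · · · · · · ·
    · · · · · · · ·
    · · · · · · · ·
    · · · · · · · ·
    · · · · · · · ·
    · · · · · · · ·
    · · · · · · · ·
T1:
  2·area = 22
  edge (6, 2)→(16, 3): d=(10,1) right/bottom  bias=-1
  edge (16, 3)→(14, 5): d=(-2,2) right/bottom  bias=-1
  edge (14, 5)→(6, 2): d=(-8,-3) top-left  bias=+0
    (4,1)@(9, 3): e=[7,14,1] → #
    (5,1)@(11, 3): e=[5,10,7] → #
    (6,1)@(13, 3): e=[3,6,13] → #
    (7,1)@(15, 3): e=[1,2,19] → #
    (4,2)@(9, 5): e=[27,10,-15] → ·
    (5,2)@(11, 5): e=[25,6,-9] → ·
    (6,2)@(13, 5): e=[23,2,-3] → ·
    (7,2)@(15, 5): e=[21,-2,3] → ·
  covered (4 px):
    · · · · · · · ·
    · · · · # # # #
    · · · · · · · ·
    · · · · · · · ·
    · · · · · · · ·
    · · · · · · · ·
    · · · · · · · ·
    · · · · · · · ·
    · · · · · · · ·
T2:
  2·area = 36  (B↔C swapped to make it positive)
  edge (10, 4)→(12, 8): d=(2,4) right/bottom  bias=-1
  edge (12, 8)→(4, 10): d=(-8,2) right/bottom  bias=-1
  edge (4, 10)→(10, 4): d=(6,-6) top-left  bias=+0
    (6,0)@(13, 1): e=[-18,54,0] → ·  [on edge]
    (5,1)@(11, 3): e=[-6,42,0] → ·  [on edge]
    (4,2)@(9, 5): e=[6,30,0] → #  [on edge]
    (5,2)@(11, 5): e=[-2,26,12] → ·
    (3,3)@(7, 7): e=[18,18,0] → #  [on edge]
    (5,3)@(11, 7): e=[2,10,24] → #
    (6,3)@(13, 7): e=[-6,6,36] → ·
    (2,4)@(5, 9): e=[30,6,0] → #  [on edge]
    (4,4)@(9, 9): e=[14,-2,24] → ·
    (5,4)@(11, 9): e=[6,-6,36] → ·
    (1,5)@(3, 11): e=[42,-6,0] → ·  [on edge]
    (2,5)@(5, 11): e=[34,-10,12] → ·
    (0,6)@(1, 13): e=[54,-18,0] → ·  [on edge]
  covered (6 px):
    · · · · · · · ·
    · · · · · · · ·
    · · · · # · · ·
    · · · # # # · ·
    · · # # · · · ·
    · · · · · · · ·
    · · · · · · · ·
    · · · · · · · ·
    · · · · · · · ·
T3:
  2·area = 76  (B↔C swapped to make it positive)
  edge (7, 16)→(10, 6): d=(3,-10) top-left  bias=+0
  edge (10, 6)→(14, 18): d=(4,12) right/bottom  bias=-1
  edge (14, 18)→(7, 16): d=(-7,-2) top-left  bias=+0
    (4,1)@(9, 3): e=[-19,0,95] → ·  [on edge]
    (5,4)@(11, 9): e=[19,0,57] → ·  [on edge]
    (4,5)@(9, 11): e=[5,32,39] → #
    (5,5)@(11, 11): e=[25,8,43] → #
    (6,5)@(13, 11): e=[45,-16,47] → ·
    (4,6)@(9, 13): e=[11,40,25] → #
    (6,6)@(13, 13): e=[51,-8,33] → ·
    (4,7)@(9, 15): e=[17,48,11] → #
    (6,7)@(13, 15): e=[57,0,19] → ·  [on edge]
    (4,8)@(9, 17): e=[23,56,-3] → ·
    (5,8)@(11, 17): e=[43,32,1] → #
    (6,8)@(13, 17): e=[63,8,5] → #
  covered (8 px):
    · · · · · · · ·
    · · · · · · · ·
    · · · · · · · ·
    · · · · · · · ·
    · · · · · · · ·
    · · · · # # · ·
    · · · · # # · ·
    · · · · # # · ·
    · · · · · # # ·

Final: [10,7,5]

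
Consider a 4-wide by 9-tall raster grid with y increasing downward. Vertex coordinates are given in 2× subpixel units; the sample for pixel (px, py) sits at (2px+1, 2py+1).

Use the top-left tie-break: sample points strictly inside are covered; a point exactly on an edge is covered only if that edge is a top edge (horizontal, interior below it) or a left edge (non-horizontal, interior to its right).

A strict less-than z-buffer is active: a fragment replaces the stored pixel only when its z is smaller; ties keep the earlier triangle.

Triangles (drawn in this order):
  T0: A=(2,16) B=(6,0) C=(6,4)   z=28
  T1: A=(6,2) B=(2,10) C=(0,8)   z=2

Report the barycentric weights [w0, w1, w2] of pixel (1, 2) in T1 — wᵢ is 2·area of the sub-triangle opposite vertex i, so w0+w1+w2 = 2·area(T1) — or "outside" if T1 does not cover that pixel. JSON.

T0:
  2·area = 16
  edge (2, 16)→(6, 0): d=(4,-16) top-left  bias=+0
  edge (6, 0)→(6, 4): d=(0,4) right/bottom  bias=-1
  edge (6, 4)→(2, 16): d=(-4,12) right/bottom  bias=-1
    (3,0)@(7, 1): e=[20,-4,0] → .  [on edge]
    (2,2)@(5, 5): e=[4,4,8] → X
    (3,2)@(7, 5): e=[36,-4,-16] → .
    (2,3)@(5, 7): e=[12,4,0] → .  [on edge]
    (1,6)@(3, 13): e=[4,12,0] → .  [on edge]
  covered (1 px):
    . . . .
    . . . .
    . . X .
    . . . .
    . . . .
    . . . .
    . . . .
    . . . .
    . . . .
T1:
  2·area = 24
  edge (6, 2)→(2, 10): d=(-4,8) right/bottom  bias=-1
  edge (2, 10)→(0, 8): d=(-2,-2) top-left  bias=+0
  edge (0, 8)→(6, 2): d=(6,-6) top-left  bias=+0
    (3,0)@(7, 1): e=[-4,28,0] → .  [on edge]
    (2,1)@(5, 3): e=[4,20,0] → X  [on edge]
    (3,1)@(7, 3): e=[-12,24,12] → .
    (1,2)@(3, 5): e=[12,12,0] → X  [on edge]
    (2,2)@(5, 5): e=[-4,16,12] → .
    (0,3)@(1, 7): e=[20,4,0] → X  [on edge]
    (2,3)@(5, 7): e=[-12,12,24] → .
    (0,4)@(1, 9): e=[12,0,12] → X  [on edge]
    (1,4)@(3, 9): e=[-4,4,24] → .
    (0,5)@(1, 11): e=[4,-4,24] → .
    (1,5)@(3, 11): e=[-12,0,36] → .  [on edge]
    (2,6)@(5, 13): e=[-36,0,60] → .  [on edge]
    (3,7)@(7, 15): e=[-60,0,84] → .  [on edge]
  covered (5 px):
    . . . .
    . . X .
    . X . .
    X X . .
    X . . .
    . . . .
    . . . .
    . . . .
    . . . .

Result: [12,0,12]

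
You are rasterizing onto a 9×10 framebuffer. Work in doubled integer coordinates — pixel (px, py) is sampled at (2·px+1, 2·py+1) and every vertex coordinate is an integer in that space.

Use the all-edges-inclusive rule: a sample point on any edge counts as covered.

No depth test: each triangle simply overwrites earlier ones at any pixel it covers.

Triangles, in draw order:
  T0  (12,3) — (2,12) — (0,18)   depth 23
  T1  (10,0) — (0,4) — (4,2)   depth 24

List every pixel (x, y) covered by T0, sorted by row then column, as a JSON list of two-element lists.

T0:
  2·area = 42  (B↔C swapped to make it positive)
  edge (12, 3)→(0, 18): d=(-12,15) inclusive
  edge (0, 18)→(2, 12): d=(2,-6) inclusive
  edge (2, 12)→(12, 3): d=(10,-9) inclusive
    (2,1)@(5, 3): e=[105,0,-63] → ·  [on edge]
    (1,4)@(3, 9): e=[63,0,-21] → ·  [on edge]
    (3,4)@(7, 9): e=[3,24,15] → █
    (4,4)@(9, 9): e=[-27,36,33] → ·
    (2,5)@(5, 11): e=[9,16,17] → █
    (3,5)@(7, 11): e=[-21,28,35] → ·
    (1,6)@(3, 13): e=[15,8,19] → █
    (2,6)@(5, 13): e=[-15,20,37] → ·
    (0,7)@(1, 15): e=[21,0,21] → █  [on edge]
    (1,7)@(3, 15): e=[-9,12,39] → ·
    (0,8)@(1, 17): e=[-3,4,41] → ·
  covered (4 px):
    · · · · · · · · ·
    · · · · · · · · ·
    · · · · · · · · ·
    · · · · · · · · ·
    · · · █ · · · · ·
    · · █ · · · · · ·
    · █ · · · · · · ·
    █ · · · · · · · ·
    · · · · · · · · ·
    · · · · · · · · ·
T1:
  2·area = 4
  edge (10, 0)→(0, 4): d=(-10,4) inclusive
  edge (0, 4)→(4, 2): d=(4,-2) inclusive
  edge (4, 2)→(10, 0): d=(6,-2) inclusive
    (3,0)@(7, 1): e=[2,2,0] → █  [on edge]
    (4,0)@(9, 1): e=[-6,6,4] → ·
    (0,1)@(1, 3): e=[6,-2,0] → ·  [on edge]
    (3,1)@(7, 3): e=[-18,10,12] → ·
  covered (1 px):
    · · · █ · · · · ·
    · · · · · · · · ·
    · · · · · · · · ·
    · · · · · · · · ·
    · · · · · · · · ·
    · · · · · · · · ·
    · · · · · · · · ·
    · · · · · · · · ·
    · · · · · · · · ·
    · · · · · · · · ·

Answer: [[3,4],[2,5],[1,6],[0,7]]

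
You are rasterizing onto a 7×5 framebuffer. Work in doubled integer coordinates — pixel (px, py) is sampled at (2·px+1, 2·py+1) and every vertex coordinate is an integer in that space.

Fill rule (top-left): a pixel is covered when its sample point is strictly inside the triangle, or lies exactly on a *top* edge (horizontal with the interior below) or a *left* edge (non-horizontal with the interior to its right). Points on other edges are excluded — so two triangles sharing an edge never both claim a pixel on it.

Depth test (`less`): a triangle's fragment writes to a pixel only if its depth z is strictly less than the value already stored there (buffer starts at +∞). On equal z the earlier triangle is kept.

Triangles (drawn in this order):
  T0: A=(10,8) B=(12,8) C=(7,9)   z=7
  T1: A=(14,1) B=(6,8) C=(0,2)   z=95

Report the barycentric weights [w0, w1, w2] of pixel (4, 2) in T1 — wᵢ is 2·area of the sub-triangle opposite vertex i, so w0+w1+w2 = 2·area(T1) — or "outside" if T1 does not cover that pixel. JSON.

T0:
  2·area = 2
  edge (10, 8)→(12, 8): d=(2,0) top-left  bias=+0
  edge (12, 8)→(7, 9): d=(-5,1) right/bottom  bias=-1
  edge (7, 9)→(10, 8): d=(3,-1) top-left  bias=+0
    (6,3)@(13, 7): e=[-2,4,0] → ·  [on edge]
    (3,4)@(7, 9): e=[2,0,0] → ·  [on edge]
  covered (0 px):
    · · · · · · ·
    · · · · · · ·
    · · · · · · ·
    · · · · · · ·
    · · · · · · ·
T1:
  2·area = 90
  edge (14, 1)→(6, 8): d=(-8,7) right/bottom  bias=-1
  edge (6, 8)→(0, 2): d=(-6,-6) top-left  bias=+0
  edge (0, 2)→(14, 1): d=(14,-1) top-left  bias=+0
    (0,1)@(1, 3): e=[75,0,15] → █  [on edge]
    (1,1)@(3, 3): e=[61,12,17] → █
    (2,1)@(5, 3): e=[47,24,19] → █
    (3,1)@(7, 3): e=[33,36,21] → █
    (4,1)@(9, 3): e=[19,48,23] → █
    (5,1)@(11, 3): e=[5,60,25] → █
    (6,1)@(13, 3): e=[-9,72,27] → ·
    (0,2)@(1, 5): e=[59,-12,43] → ·
    (1,2)@(3, 5): e=[45,0,45] → █  [on edge]
    (5,2)@(11, 5): e=[-11,48,53] → ·
    (1,3)@(3, 7): e=[29,-12,73] → ·
    (2,3)@(5, 7): e=[15,0,75] → █  [on edge]
    (3,4)@(7, 9): e=[-15,0,105] → ·  [on edge]
  covered (12 px):
    · · · · · · ·
    █ █ █ █ █ █ ·
    · █ █ █ █ · ·
    · · █ █ · · ·
    · · · · · · ·

Final: [36,51,3]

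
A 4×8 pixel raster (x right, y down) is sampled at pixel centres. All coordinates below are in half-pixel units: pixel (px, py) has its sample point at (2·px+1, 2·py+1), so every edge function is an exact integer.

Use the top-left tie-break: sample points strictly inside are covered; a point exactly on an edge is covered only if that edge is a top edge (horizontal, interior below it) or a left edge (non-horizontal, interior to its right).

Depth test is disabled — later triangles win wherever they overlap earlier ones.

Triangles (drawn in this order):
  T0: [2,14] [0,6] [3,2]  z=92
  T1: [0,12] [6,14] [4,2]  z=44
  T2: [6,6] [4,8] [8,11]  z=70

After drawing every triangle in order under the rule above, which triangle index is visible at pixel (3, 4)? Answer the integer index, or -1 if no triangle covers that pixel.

T0:
  2·area = 32
  edge (2, 14)→(0, 6): d=(-2,-8) top-left  bias=+0
  edge (0, 6)→(3, 2): d=(3,-4) top-left  bias=+0
  edge (3, 2)→(2, 14): d=(-1,12) right/bottom  bias=-1
    (0,2)@(1, 5): e=[10,1,21] → X
    (1,2)@(3, 5): e=[26,9,-3] → .
    (0,3)@(1, 7): e=[6,7,19] → X
    (1,3)@(3, 7): e=[22,15,-5] → .
    (0,4)@(1, 9): e=[2,13,17] → X
    (1,4)@(3, 9): e=[18,21,-7] → .
    (0,5)@(1, 11): e=[-2,19,15] → .
  covered (3 px):
    . . . .
    . . . .
    X . . .
    X . . .
    X . . .
    . . . .
    . . . .
    . . . .
T1:
  2·area = 68  (B↔C swapped to make it positive)
  edge (0, 12)→(4, 2): d=(4,-10) top-left  bias=+0
  edge (4, 2)→(6, 14): d=(2,12) right/bottom  bias=-1
  edge (6, 14)→(0, 12): d=(-6,-2) top-left  bias=+0
    (1,2)@(3, 5): e=[2,18,48] → X
    (2,2)@(5, 5): e=[22,-6,52] → .
    (1,3)@(3, 7): e=[10,22,36] → X
    (2,3)@(5, 7): e=[30,-2,40] → .
    (1,4)@(3, 9): e=[18,26,24] → X
    (2,4)@(5, 9): e=[38,2,28] → X
    (3,4)@(7, 9): e=[58,-22,32] → .
    (0,5)@(1, 11): e=[6,54,8] → X
    (3,5)@(7, 11): e=[66,-18,20] → .
    (0,6)@(1, 13): e=[14,58,-4] → .
    (1,6)@(3, 13): e=[34,34,0] → X  [on edge]
    (3,6)@(7, 13): e=[74,-14,8] → .
  covered (9 px):
    . . . .
    . . . .
    . X . .
    . X . .
    . X X .
    X X X .
    . X X .
    . . . .
T2:
  2·area = 14  (B↔C swapped to make it positive)
  edge (6, 6)→(8, 11): d=(2,5) right/bottom  bias=-1
  edge (8, 11)→(4, 8): d=(-4,-3) top-left  bias=+0
  edge (4, 8)→(6, 6): d=(2,-2) top-left  bias=+0
    (3,2)@(7, 5): e=[-7,21,0] → .  [on edge]
    (2,3)@(5, 7): e=[7,7,0] → X  [on edge]
    (3,3)@(7, 7): e=[-3,13,4] → .
    (1,4)@(3, 9): e=[21,-7,0] → .  [on edge]
    (2,4)@(5, 9): e=[11,-1,4] → .
    (3,4)@(7, 9): e=[1,5,8] → X
    (0,5)@(1, 11): e=[35,-21,0] → .  [on edge]
    (3,5)@(7, 11): e=[5,-3,12] → .
  covered (2 px):
    . . . .
    . . . .
    . . . .
    . . X .
    . . . X
    . . . .
    . . . .
    . . . .

Z-buffer (winner per pixel, '.' = empty):
  . . . .
  . . . .
  0 1 . .
  0 1 2 .
  0 1 1 2
  1 1 1 .
  . 1 1 .
  . . . .

Result: 2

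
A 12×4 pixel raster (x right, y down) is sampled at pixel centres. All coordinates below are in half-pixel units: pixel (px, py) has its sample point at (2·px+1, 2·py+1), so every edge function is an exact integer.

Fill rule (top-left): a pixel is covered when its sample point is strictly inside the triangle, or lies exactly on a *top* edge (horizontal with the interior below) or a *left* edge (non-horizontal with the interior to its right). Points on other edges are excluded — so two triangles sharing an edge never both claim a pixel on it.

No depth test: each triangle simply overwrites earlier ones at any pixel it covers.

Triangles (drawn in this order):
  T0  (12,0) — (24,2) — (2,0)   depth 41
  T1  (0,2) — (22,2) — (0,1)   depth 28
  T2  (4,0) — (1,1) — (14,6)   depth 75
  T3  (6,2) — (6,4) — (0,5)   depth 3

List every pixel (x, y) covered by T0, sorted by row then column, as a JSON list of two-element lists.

T0:
  2·area = 20
  edge (12, 0)→(24, 2): d=(12,2) right/bottom  bias=-1
  edge (24, 2)→(2, 0): d=(-22,-2) top-left  bias=+0
  edge (2, 0)→(12, 0): d=(10,0) top-left  bias=+0
    (6,0)@(13, 1): e=[10,0,10] → █  [on edge]
    (7,0)@(15, 1): e=[6,4,10] → █
    (8,0)@(17, 1): e=[2,8,10] → █
    (9,0)@(19, 1): e=[-2,12,10] → ·
    (6,1)@(13, 3): e=[34,-44,30] → ·
    (7,1)@(15, 3): e=[30,-40,30] → ·
    (8,1)@(17, 3): e=[26,-36,30] → ·
  covered (3 px):
    · · · · · · █ █ █ · · ·
    · · · · · · · · · · · ·
    · · · · · · · · · · · ·
    · · · · · · · · · · · ·
T1:
  2·area = 22  (B↔C swapped to make it positive)
  edge (0, 2)→(0, 1): d=(0,-1) top-left  bias=+0
  edge (0, 1)→(22, 2): d=(22,1) right/bottom  bias=-1
  edge (22, 2)→(0, 2): d=(-22,0) right/bottom  bias=-1
  covered (0 px):
    · · · · · · · · · · · ·
    · · · · · · · · · · · ·
    · · · · · · · · · · · ·
    · · · · · · · · · · · ·
T2:
  2·area = 28  (B↔C swapped to make it positive)
  edge (4, 0)→(14, 6): d=(10,6) right/bottom  bias=-1
  edge (14, 6)→(1, 1): d=(-13,-5) top-left  bias=+0
  edge (1, 1)→(4, 0): d=(3,-1) top-left  bias=+0
    (0,0)@(1, 1): e=[28,0,0] → █  [on edge]
    (1,0)@(3, 1): e=[16,10,2] → █
    (2,0)@(5, 1): e=[4,20,4] → █
    (3,0)@(7, 1): e=[-8,30,6] → ·
    (0,1)@(1, 3): e=[48,-26,6] → ·
    (1,1)@(3, 3): e=[36,-16,8] → ·
    (2,1)@(5, 3): e=[24,-6,10] → ·
    (3,1)@(7, 3): e=[12,4,12] → █
    (4,1)@(9, 3): e=[0,14,14] → ·  [on edge]
    (3,2)@(7, 5): e=[32,-22,18] → ·
  covered (4 px):
    █ █ █ · · · · · · · · ·
    · · · █ · · · · · · · ·
    · · · · · · · · · · · ·
    · · · · · · · · · · · ·
T3:
  2·area = 12
  edge (6, 2)→(6, 4): d=(0,2) right/bottom  bias=-1
  edge (6, 4)→(0, 5): d=(-6,1) right/bottom  bias=-1
  edge (0, 5)→(6, 2): d=(6,-3) top-left  bias=+0
    (2,1)@(5, 3): e=[2,7,3] → █
    (3,1)@(7, 3): e=[-2,5,9] → ·
    (2,2)@(5, 5): e=[2,-5,15] → ·
  covered (1 px):
    · · · · · · · · · · · ·
    · · █ · · · · · · · · ·
    · · · · · · · · · · · ·
    · · · · · · · · · · · ·

Answer: [[6,0],[7,0],[8,0]]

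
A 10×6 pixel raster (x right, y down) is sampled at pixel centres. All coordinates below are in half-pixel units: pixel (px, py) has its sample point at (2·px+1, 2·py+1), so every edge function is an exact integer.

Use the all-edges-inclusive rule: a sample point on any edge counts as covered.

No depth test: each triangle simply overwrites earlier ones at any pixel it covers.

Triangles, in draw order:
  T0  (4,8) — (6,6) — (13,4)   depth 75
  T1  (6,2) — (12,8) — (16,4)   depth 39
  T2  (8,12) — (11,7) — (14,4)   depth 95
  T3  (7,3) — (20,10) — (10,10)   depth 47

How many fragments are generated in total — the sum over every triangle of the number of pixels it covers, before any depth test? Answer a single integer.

T0:
  2·area = 10
  edge (4, 8)→(6, 6): d=(2,-2) inclusive
  edge (6, 6)→(13, 4): d=(7,-2) inclusive
  edge (13, 4)→(4, 8): d=(-9,4) inclusive
    (5,0)@(11, 1): e=[0,-25,35] → ·  [on edge]
    (4,1)@(9, 3): e=[0,-15,25] → ·  [on edge]
    (3,2)@(7, 5): e=[0,-5,15] → ·  [on edge]
    (2,3)@(5, 7): e=[0,5,5] → #  [on edge]
    (3,3)@(7, 7): e=[4,9,-3] → ·
    (1,4)@(3, 9): e=[0,15,-5] → ·  [on edge]
    (2,4)@(5, 9): e=[4,19,-13] → ·
    (0,5)@(1, 11): e=[0,25,-15] → ·  [on edge]
  covered (1 px):
    · · · · · · · · · ·
    · · · · · · · · · ·
    · · · · · · · · · ·
    · · # · · · · · · ·
    · · · · · · · · · ·
    · · · · · · · · · ·
T1:
  2·area = 48  (B↔C swapped to make it positive)
  edge (6, 2)→(16, 4): d=(10,2) inclusive
  edge (16, 4)→(12, 8): d=(-4,4) inclusive
  edge (12, 8)→(6, 2): d=(-6,-6) inclusive
    (0,0)@(1, 1): e=[0,72,-24] → ·  [on edge]
    (2,0)@(5, 1): e=[-8,56,0] → ·  [on edge]
    (9,0)@(19, 1): e=[-36,0,84] → ·  [on edge]
    (3,1)@(7, 3): e=[8,40,0] → #  [on edge]
    (4,1)@(9, 3): e=[4,32,12] → #
    (5,1)@(11, 3): e=[0,24,24] → #  [on edge]
    (6,1)@(13, 3): e=[-4,16,36] → ·
    (8,1)@(17, 3): e=[-12,0,60] → ·  [on edge]
    (3,2)@(7, 5): e=[28,32,-12] → ·
    (4,2)@(9, 5): e=[24,24,0] → #  [on edge]
    (6,2)@(13, 5): e=[16,8,24] → #
    (7,2)@(15, 5): e=[12,0,36] → #  [on edge]
    (5,3)@(11, 7): e=[40,8,0] → #  [on edge]
    (6,3)@(13, 7): e=[36,0,12] → #  [on edge]
    (5,4)@(11, 9): e=[60,0,-12] → ·  [on edge]
    (6,4)@(13, 9): e=[56,-8,0] → ·  [on edge]
    (4,5)@(9, 11): e=[84,0,-36] → ·  [on edge]
    (7,5)@(15, 11): e=[72,-24,0] → ·  [on edge]
  covered (9 px):
    · · · · · · · · · ·
    · · · # # # · · · ·
    · · · · # # # # · ·
    · · · · · # # · · ·
    · · · · · · · · · ·
    · · · · · · · · · ·
T2:
  2·area = 6
  edge (8, 12)→(11, 7): d=(3,-5) inclusive
  edge (11, 7)→(14, 4): d=(3,-3) inclusive
  edge (14, 4)→(8, 12): d=(-6,8) inclusive
    (8,0)@(17, 1): e=[12,0,-6] → ·  [on edge]
    (7,1)@(15, 3): e=[8,0,-2] → ·  [on edge]
    (6,2)@(13, 5): e=[4,0,2] → #  [on edge]
    (7,2)@(15, 5): e=[14,6,-14] → ·
    (5,3)@(11, 7): e=[0,0,6] → #  [on edge]
    (6,3)@(13, 7): e=[10,6,-10] → ·
    (4,4)@(9, 9): e=[-4,0,10] → ·  [on edge]
    (5,4)@(11, 9): e=[6,6,-6] → ·
    (3,5)@(7, 11): e=[-8,0,14] → ·  [on edge]
  covered (2 px):
    · · · · · · · · · ·
    · · · · · · · · · ·
    · · · · · · # · · ·
    · · · · · # · · · ·
    · · · · · · · · · ·
    · · · · · · · · · ·
T3:
  2·area = 70
  edge (7, 3)→(20, 10): d=(13,7) inclusive
  edge (20, 10)→(10, 10): d=(-10,0) inclusive
  edge (10, 10)→(7, 3): d=(-3,-7) inclusive
    (3,1)@(7, 3): e=[0,70,0] → #  [on edge]
    (4,1)@(9, 3): e=[-14,70,14] → ·
    (3,2)@(7, 5): e=[26,50,-6] → ·
    (4,2)@(9, 5): e=[12,50,8] → #
    (5,2)@(11, 5): e=[-2,50,22] → ·
    (4,3)@(9, 7): e=[38,30,2] → #
    (5,3)@(11, 7): e=[24,30,16] → #
    (6,3)@(13, 7): e=[10,30,30] → #
    (7,3)@(15, 7): e=[-4,30,44] → ·
    (4,4)@(9, 9): e=[64,10,-4] → ·
    (5,4)@(11, 9): e=[50,10,10] → #
    (7,4)@(15, 9): e=[22,10,38] → #
  covered (9 px):
    · · · · · · · · · ·
    · · · # · · · · · ·
    · · · · # · · · · ·
    · · · · # # # · · ·
    · · · · · # # # # ·
    · · · · · · · · · ·

Answer: 21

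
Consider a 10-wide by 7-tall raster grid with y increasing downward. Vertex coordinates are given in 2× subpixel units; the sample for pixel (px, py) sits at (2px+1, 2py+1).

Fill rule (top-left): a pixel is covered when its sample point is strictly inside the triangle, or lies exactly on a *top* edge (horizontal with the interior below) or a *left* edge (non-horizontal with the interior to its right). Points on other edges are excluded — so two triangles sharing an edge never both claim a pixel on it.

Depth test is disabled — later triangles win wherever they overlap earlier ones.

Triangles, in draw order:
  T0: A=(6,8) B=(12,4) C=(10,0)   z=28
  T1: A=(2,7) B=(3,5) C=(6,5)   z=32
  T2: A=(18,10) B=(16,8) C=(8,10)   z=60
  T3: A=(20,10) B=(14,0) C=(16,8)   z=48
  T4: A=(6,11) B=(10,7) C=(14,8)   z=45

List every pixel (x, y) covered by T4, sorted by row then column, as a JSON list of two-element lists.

T0:
  2·area = 32  (B↔C swapped to make it positive)
  edge (6, 8)→(10, 0): d=(4,-8) top-left  bias=+0
  edge (10, 0)→(12, 4): d=(2,4) right/bottom  bias=-1
  edge (12, 4)→(6, 8): d=(-6,4) right/bottom  bias=-1
    (4,1)@(9, 3): e=[4,10,18] → X
    (5,1)@(11, 3): e=[20,2,10] → X
    (6,1)@(13, 3): e=[36,-6,2] → .
    (4,2)@(9, 5): e=[12,14,6] → X
    (5,2)@(11, 5): e=[28,6,-2] → .
    (3,3)@(7, 7): e=[4,26,2] → X
    (4,3)@(9, 7): e=[20,18,-6] → .
    (3,4)@(7, 9): e=[12,30,-10] → .
  covered (4 px):
    . . . . . . . . . .
    . . . . X X . . . .
    . . . . X . . . . .
    . . . X . . . . . .
    . . . . . . . . . .
    . . . . . . . . . .
    . . . . . . . . . .
T1:
  2·area = 6
  edge (2, 7)→(3, 5): d=(1,-2) top-left  bias=+0
  edge (3, 5)→(6, 5): d=(3,0) top-left  bias=+0
  edge (6, 5)→(2, 7): d=(-4,2) right/bottom  bias=-1
    (2,0)@(5, 1): e=[0,-12,18] → .  [on edge]
    (0,2)@(1, 5): e=[-4,0,10] → .  [on edge]
    (1,2)@(3, 5): e=[0,0,6] → X  [on edge]
    (2,2)@(5, 5): e=[4,0,2] → X  [on edge]
    (3,2)@(7, 5): e=[8,0,-2] → .  [on edge]
    (4,2)@(9, 5): e=[12,0,-6] → .  [on edge]
    (5,2)@(11, 5): e=[16,0,-10] → .  [on edge]
    (6,2)@(13, 5): e=[20,0,-14] → .  [on edge]
    (7,2)@(15, 5): e=[24,0,-18] → .  [on edge]
    (8,2)@(17, 5): e=[28,0,-22] → .  [on edge]
    (9,2)@(19, 5): e=[32,0,-26] → .  [on edge]
    (1,3)@(3, 7): e=[2,6,-2] → .
    (0,4)@(1, 9): e=[0,12,-6] → .  [on edge]
  covered (2 px):
    . . . . . . . . . .
    . . . . . . . . . .
    . X X . . . . . . .
    . . . . . . . . . .
    . . . . . . . . . .
    . . . . . . . . . .
    . . . . . . . . . .
T2:
  2·area = 20  (B↔C swapped to make it positive)
  edge (18, 10)→(8, 10): d=(-10,0) right/bottom  bias=-1
  edge (8, 10)→(16, 8): d=(8,-2) top-left  bias=+0
  edge (16, 8)→(18, 10): d=(2,2) right/bottom  bias=-1
    (4,0)@(9, 1): e=[90,-70,0] → .  [on edge]
    (5,1)@(11, 3): e=[70,-50,0] → .  [on edge]
    (6,2)@(13, 5): e=[50,-30,0] → .  [on edge]
    (7,3)@(15, 7): e=[30,-10,0] → .  [on edge]
    (6,4)@(13, 9): e=[10,2,8] → X
    (7,4)@(15, 9): e=[10,6,4] → X
    (8,4)@(17, 9): e=[10,10,0] → .  [on edge]
    (6,5)@(13, 11): e=[-10,18,12] → .
    (7,5)@(15, 11): e=[-10,22,8] → .
    (9,5)@(19, 11): e=[-10,30,0] → .  [on edge]
  covered (2 px):
    . . . . . . . . . .
    . . . . . . . . . .
    . . . . . . . . . .
    . . . . . . . . . .
    . . . . . . X X . .
    . . . . . . . . . .
    . . . . . . . . . .
T3:
  2·area = 28  (B↔C swapped to make it positive)
  edge (20, 10)→(16, 8): d=(-4,-2) top-left  bias=+0
  edge (16, 8)→(14, 0): d=(-2,-8) top-left  bias=+0
  edge (14, 0)→(20, 10): d=(6,10) right/bottom  bias=-1
    (7,1)@(15, 3): e=[18,2,8] → X
    (8,1)@(17, 3): e=[22,18,-12] → .
    (7,2)@(15, 5): e=[10,-2,20] → .
    (8,2)@(17, 5): e=[14,14,0] → .  [on edge]
    (8,3)@(17, 7): e=[6,10,12] → X
    (9,3)@(19, 7): e=[10,26,-8] → .
    (8,4)@(17, 9): e=[-2,6,24] → .
    (9,4)@(19, 9): e=[2,22,4] → X
    (9,5)@(19, 11): e=[-6,18,16] → .
  covered (3 px):
    . . . . . . . . . .
    . . . . . . . X . .
    . . . . . . . . . .
    . . . . . . . . X .
    . . . . . . . . . X
    . . . . . . . . . .
    . . . . . . . . . .
T4:
  2·area = 20
  edge (6, 11)→(10, 7): d=(4,-4) top-left  bias=+0
  edge (10, 7)→(14, 8): d=(4,1) right/bottom  bias=-1
  edge (14, 8)→(6, 11): d=(-8,3) right/bottom  bias=-1
    (4,4)@(9, 9): e=[4,9,7] → X
    (5,4)@(11, 9): e=[12,7,1] → X
    (6,4)@(13, 9): e=[20,5,-5] → .
    (4,5)@(9, 11): e=[12,17,-9] → .
    (5,5)@(11, 11): e=[20,15,-15] → .
  covered (2 px):
    . . . . . . . . . .
    . . . . . . . . . .
    . . . . . . . . . .
    . . . . . . . . . .
    . . . . X X . . . .
    . . . . . . . . . .
    . . . . . . . . . .

Answer: [[4,4],[5,4]]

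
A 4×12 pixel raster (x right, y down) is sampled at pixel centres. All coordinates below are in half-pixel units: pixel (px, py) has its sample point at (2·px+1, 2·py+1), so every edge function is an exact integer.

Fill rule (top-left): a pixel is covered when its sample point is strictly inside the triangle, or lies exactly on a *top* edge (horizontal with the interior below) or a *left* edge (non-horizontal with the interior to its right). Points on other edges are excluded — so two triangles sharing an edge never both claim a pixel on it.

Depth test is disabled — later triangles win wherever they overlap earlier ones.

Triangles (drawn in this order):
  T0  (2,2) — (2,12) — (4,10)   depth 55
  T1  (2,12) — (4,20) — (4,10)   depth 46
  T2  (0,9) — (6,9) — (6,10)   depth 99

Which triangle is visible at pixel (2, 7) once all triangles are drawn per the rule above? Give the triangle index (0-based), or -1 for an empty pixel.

T0:
  2·area = 20  (B↔C swapped to make it positive)
  edge (2, 2)→(4, 10): d=(2,8) right/bottom  bias=-1
  edge (4, 10)→(2, 12): d=(-2,2) right/bottom  bias=-1
  edge (2, 12)→(2, 2): d=(0,-10) top-left  bias=+0
    (1,3)@(3, 7): e=[2,8,10] → █
    (2,3)@(5, 7): e=[-14,4,30] → ·
    (3,3)@(7, 7): e=[-30,0,50] → ·  [on edge]
    (1,4)@(3, 9): e=[6,4,10] → █
    (2,4)@(5, 9): e=[-10,0,30] → ·  [on edge]
    (1,5)@(3, 11): e=[10,0,10] → ·  [on edge]
    (0,6)@(1, 13): e=[30,0,-10] → ·  [on edge]
  covered (2 px):
    · · · ·
    · · · ·
    · · · ·
    · █ · ·
    · █ · ·
    · · · ·
    · · · ·
    · · · ·
    · · · ·
    · · · ·
    · · · ·
    · · · ·
T1:
  2·area = 20  (B↔C swapped to make it positive)
  edge (2, 12)→(4, 10): d=(2,-2) top-left  bias=+0
  edge (4, 10)→(4, 20): d=(0,10) right/bottom  bias=-1
  edge (4, 20)→(2, 12): d=(-2,-8) top-left  bias=+0
    (3,3)@(7, 7): e=[0,-30,50] → ·  [on edge]
    (2,4)@(5, 9): e=[0,-10,30] → ·  [on edge]
    (1,5)@(3, 11): e=[0,10,10] → █  [on edge]
    (2,5)@(5, 11): e=[4,-10,26] → ·
    (0,6)@(1, 13): e=[0,30,-10] → ·  [on edge]
    (1,6)@(3, 13): e=[4,10,6] → █
    (2,6)@(5, 13): e=[8,-10,22] → ·
    (1,7)@(3, 15): e=[8,10,2] → █
    (2,7)@(5, 15): e=[12,-10,18] → ·
    (1,8)@(3, 17): e=[12,10,-2] → ·
  covered (3 px):
    · · · ·
    · · · ·
    · · · ·
    · · · ·
    · · · ·
    · █ · ·
    · █ · ·
    · █ · ·
    · · · ·
    · · · ·
    · · · ·
    · · · ·
T2:
  2·area = 6
  edge (0, 9)→(6, 9): d=(6,0) top-left  bias=+0
  edge (6, 9)→(6, 10): d=(0,1) right/bottom  bias=-1
  edge (6, 10)→(0, 9): d=(-6,-1) top-left  bias=+0
    (0,4)@(1, 9): e=[0,5,1] → █  [on edge]
    (1,4)@(3, 9): e=[0,3,3] → █  [on edge]
    (2,4)@(5, 9): e=[0,1,5] → █  [on edge]
    (3,4)@(7, 9): e=[0,-1,7] → ·  [on edge]
    (0,5)@(1, 11): e=[12,5,-11] → ·
    (1,5)@(3, 11): e=[12,3,-9] → ·
    (2,5)@(5, 11): e=[12,1,-7] → ·
  covered (3 px):
    · · · ·
    · · · ·
    · · · ·
    · · · ·
    █ █ █ ·
    · · · ·
    · · · ·
    · · · ·
    · · · ·
    · · · ·
    · · · ·
    · · · ·

Z-buffer (winner per pixel, '.' = empty):
  . . . .
  . . . .
  . . . .
  . 0 . .
  2 2 2 .
  . 1 . .
  . 1 . .
  . 1 . .
  . . . .
  . . . .
  . . . .
  . . . .

Result: -1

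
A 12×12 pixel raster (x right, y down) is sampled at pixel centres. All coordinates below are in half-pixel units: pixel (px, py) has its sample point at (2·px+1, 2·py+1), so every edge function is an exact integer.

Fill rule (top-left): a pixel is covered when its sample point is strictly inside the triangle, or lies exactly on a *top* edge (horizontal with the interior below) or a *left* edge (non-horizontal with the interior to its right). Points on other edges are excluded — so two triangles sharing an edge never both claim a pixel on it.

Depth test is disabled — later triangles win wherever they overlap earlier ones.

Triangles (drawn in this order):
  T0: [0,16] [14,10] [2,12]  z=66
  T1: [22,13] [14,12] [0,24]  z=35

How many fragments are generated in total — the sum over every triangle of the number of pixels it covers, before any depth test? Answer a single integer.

T0:
  2·area = 44  (B↔C swapped to make it positive)
  edge (0, 16)→(2, 12): d=(2,-4) top-left  bias=+0
  edge (2, 12)→(14, 10): d=(12,-2) top-left  bias=+0
  edge (14, 10)→(0, 16): d=(-14,6) right/bottom  bias=-1
    (10,3)@(21, 7): e=[66,-22,0] → .  [on edge]
    (4,5)@(9, 11): e=[26,2,16] → X
    (5,5)@(11, 11): e=[34,6,4] → X
    (6,5)@(13, 11): e=[42,10,-8] → .
    (1,6)@(3, 13): e=[6,14,24] → X
    (2,6)@(5, 13): e=[14,18,12] → X
    (3,6)@(7, 13): e=[22,22,0] → .  [on edge]
    (4,6)@(9, 13): e=[30,26,-12] → .
    (5,6)@(11, 13): e=[38,30,-24] → .
    (0,7)@(1, 15): e=[2,34,8] → X
    (1,7)@(3, 15): e=[10,38,-4] → .
    (2,7)@(5, 15): e=[18,42,-16] → .
  covered (5 px):
    . . . . . . . . . . . .
    . . . . . . . . . . . .
    . . . . . . . . . . . .
    . . . . . . . . . . . .
    . . . . . . . . . . . .
    . . . . X X . . . . . .
    . X X . . . . . . . . .
    X . . . . . . . . . . .
    . . . . . . . . . . . .
    . . . . . . . . . . . .
    . . . . . . . . . . . .
    . . . . . . . . . . . .
T1:
  2·area = 110  (B↔C swapped to make it positive)
  edge (22, 13)→(0, 24): d=(-22,11) right/bottom  bias=-1
  edge (0, 24)→(14, 12): d=(14,-12) top-left  bias=+0
  edge (14, 12)→(22, 13): d=(8,1) right/bottom  bias=-1
    (6,6)@(13, 13): e=[99,2,9] → X
    (7,6)@(15, 13): e=[77,26,7] → X
    (8,6)@(17, 13): e=[55,50,5] → X
    (9,6)@(19, 13): e=[33,74,3] → X
    (10,6)@(21, 13): e=[11,98,1] → X
    (11,6)@(23, 13): e=[-11,122,-1] → .
    (5,7)@(11, 15): e=[77,6,27] → X
    (9,7)@(19, 15): e=[-11,102,19] → .
    (10,7)@(21, 15): e=[-33,126,17] → .
    (4,8)@(9, 17): e=[55,10,45] → X
    (7,8)@(15, 17): e=[-11,82,39] → .
    (8,8)@(17, 17): e=[-33,106,37] → .
  covered (15 px):
    . . . . . . . . . . . .
    . . . . . . . . . . . .
    . . . . . . . . . . . .
    . . . . . . . . . . . .
    . . . . . . . . . . . .
    . . . . . . . . . . . .
    . . . . . . X X X X X .
    . . . . . X X X X . . .
    . . . . X X X . . . . .
    . . . X X . . . . . . .
    . . X . . . . . . . . .
    . . . . . . . . . . . .

Result: 20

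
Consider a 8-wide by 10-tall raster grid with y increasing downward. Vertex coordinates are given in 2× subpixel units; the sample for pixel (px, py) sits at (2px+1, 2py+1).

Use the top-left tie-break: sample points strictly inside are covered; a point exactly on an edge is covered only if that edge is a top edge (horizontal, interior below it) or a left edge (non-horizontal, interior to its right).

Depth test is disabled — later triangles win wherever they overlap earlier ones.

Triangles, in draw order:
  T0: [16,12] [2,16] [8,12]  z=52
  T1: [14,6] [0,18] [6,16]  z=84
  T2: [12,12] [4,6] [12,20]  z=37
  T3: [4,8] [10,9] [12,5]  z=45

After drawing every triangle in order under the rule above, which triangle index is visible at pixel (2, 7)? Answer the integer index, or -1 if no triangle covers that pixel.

T0:
  2·area = 32
  edge (16, 12)→(2, 16): d=(-14,4) right/bottom  bias=-1
  edge (2, 16)→(8, 12): d=(6,-4) top-left  bias=+0
  edge (8, 12)→(16, 12): d=(8,0) top-left  bias=+0
    (3,6)@(7, 13): e=[22,2,8] → #
    (4,6)@(9, 13): e=[14,10,8] → #
    (5,6)@(11, 13): e=[6,18,8] → #
    (6,6)@(13, 13): e=[-2,26,8] → ·
    (2,7)@(5, 15): e=[2,6,24] → #
    (3,7)@(7, 15): e=[-6,14,24] → ·
    (4,7)@(9, 15): e=[-14,22,24] → ·
    (5,7)@(11, 15): e=[-22,30,24] → ·
    (2,8)@(5, 17): e=[-26,18,40] → ·
  covered (4 px):
    · · · · · · · ·
    · · · · · · · ·
    · · · · · · · ·
    · · · · · · · ·
    · · · · · · · ·
    · · · · · · · ·
    · · · # # # · ·
    · · # · · · · ·
    · · · · · · · ·
    · · · · · · · ·
T1:
  2·area = 44  (B↔C swapped to make it positive)
  edge (14, 6)→(6, 16): d=(-8,10) right/bottom  bias=-1
  edge (6, 16)→(0, 18): d=(-6,2) right/bottom  bias=-1
  edge (0, 18)→(14, 6): d=(14,-12) top-left  bias=+0
    (6,3)@(13, 7): e=[2,40,2] → #
    (7,3)@(15, 7): e=[-18,36,26] → ·
    (5,4)@(11, 9): e=[6,32,6] → #
    (6,4)@(13, 9): e=[-14,28,30] → ·
    (4,5)@(9, 11): e=[10,24,10] → #
    (5,5)@(11, 11): e=[-10,20,34] → ·
    (3,6)@(7, 13): e=[14,16,14] → #
    (4,6)@(9, 13): e=[-6,12,38] → ·
    (7,6)@(15, 13): e=[-66,0,110] → ·  [on edge]
    (2,7)@(5, 15): e=[18,8,18] → #
    (3,7)@(7, 15): e=[-2,4,42] → ·
    (4,7)@(9, 15): e=[-22,0,66] → ·  [on edge]
    (1,8)@(3, 17): e=[22,0,22] → ·  [on edge]
  covered (5 px):
    · · · · · · · ·
    · · · · · · · ·
    · · · · · · · ·
    · · · · · · # ·
    · · · · · # · ·
    · · · · # · · ·
    · · · # · · · ·
    · · # · · · · ·
    · · · · · · · ·
    · · · · · · · ·
T2:
  2·area = 64  (B↔C swapped to make it positive)
  edge (12, 12)→(12, 20): d=(0,8) right/bottom  bias=-1
  edge (12, 20)→(4, 6): d=(-8,-14) top-left  bias=+0
  edge (4, 6)→(12, 12): d=(8,6) right/bottom  bias=-1
    (2,3)@(5, 7): e=[56,6,2] → #
    (3,3)@(7, 7): e=[40,34,-10] → ·
    (2,4)@(5, 9): e=[56,-10,18] → ·
    (3,4)@(7, 9): e=[40,18,6] → #
    (4,4)@(9, 9): e=[24,46,-6] → ·
    (3,5)@(7, 11): e=[40,2,22] → #
    (4,5)@(9, 11): e=[24,30,10] → #
    (5,5)@(11, 11): e=[8,58,-2] → ·
    (3,6)@(7, 13): e=[40,-14,38] → ·
    (4,6)@(9, 13): e=[24,14,26] → #
    (5,6)@(11, 13): e=[8,42,14] → #
    (6,6)@(13, 13): e=[-8,70,2] → ·
  covered (8 px):
    · · · · · · · ·
    · · · · · · · ·
    · · · · · · · ·
    · · # · · · · ·
    · · · # · · · ·
    · · · # # · · ·
    · · · · # # · ·
    · · · · · # · ·
    · · · · · # · ·
    · · · · · · · ·
T3:
  2·area = 26  (B↔C swapped to make it positive)
  edge (4, 8)→(12, 5): d=(8,-3) top-left  bias=+0
  edge (12, 5)→(10, 9): d=(-2,4) right/bottom  bias=-1
  edge (10, 9)→(4, 8): d=(-6,-1) top-left  bias=+0
    (6,1)@(13, 3): e=[-13,0,39] → ·  [on edge]
    (3,3)@(7, 7): e=[1,16,9] → #
    (4,3)@(9, 7): e=[7,8,11] → #
    (5,3)@(11, 7): e=[13,0,13] → ·  [on edge]
    (3,4)@(7, 9): e=[17,12,-3] → ·
    (4,4)@(9, 9): e=[23,4,-1] → ·
    (4,5)@(9, 11): e=[39,0,-13] → ·  [on edge]
    (3,7)@(7, 15): e=[65,0,-39] → ·  [on edge]
    (2,9)@(5, 19): e=[91,0,-65] → ·  [on edge]
  covered (2 px):
    · · · · · · · ·
    · · · · · · · ·
    · · · · · · · ·
    · · · # # · · ·
    · · · · · · · ·
    · · · · · · · ·
    · · · · · · · ·
    · · · · · · · ·
    · · · · · · · ·
    · · · · · · · ·

Z-buffer (winner per pixel, '.' = empty):
  . . . . . . . .
  . . . . . . . .
  . . . . . . . .
  . . 2 3 3 . 1 .
  . . . 2 . 1 . .
  . . . 2 2 . . .
  . . . 1 2 2 . .
  . . 1 . . 2 . .
  . . . . . 2 . .
  . . . . . . . .

Result: 1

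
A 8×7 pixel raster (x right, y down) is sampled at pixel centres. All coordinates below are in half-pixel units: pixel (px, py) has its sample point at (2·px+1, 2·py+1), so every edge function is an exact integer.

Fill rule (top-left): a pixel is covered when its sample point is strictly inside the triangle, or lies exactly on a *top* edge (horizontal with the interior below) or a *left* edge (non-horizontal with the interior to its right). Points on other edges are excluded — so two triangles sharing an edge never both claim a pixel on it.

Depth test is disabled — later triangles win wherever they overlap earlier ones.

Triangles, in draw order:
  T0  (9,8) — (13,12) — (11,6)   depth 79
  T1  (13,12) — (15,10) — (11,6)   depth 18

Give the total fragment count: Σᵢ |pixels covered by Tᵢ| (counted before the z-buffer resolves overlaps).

T0:
  2·area = 16  (B↔C swapped to make it positive)
  edge (9, 8)→(11, 6): d=(2,-2) top-left  bias=+0
  edge (11, 6)→(13, 12): d=(2,6) right/bottom  bias=-1
  edge (13, 12)→(9, 8): d=(-4,-4) top-left  bias=+0
    (5,3)@(11, 7): e=[2,2,12] → #
    (6,3)@(13, 7): e=[6,-10,20] → ·
    (5,4)@(11, 9): e=[6,6,4] → #
    (6,4)@(13, 9): e=[10,-6,12] → ·
    (5,5)@(11, 11): e=[10,10,-4] → ·
  covered (2 px):
    · · · · · · · ·
    · · · · · · · ·
    · · · · · · · ·
    · · · · · # · ·
    · · · · · # · ·
    · · · · · · · ·
    · · · · · · · ·
T1:
  2·area = 16  (B↔C swapped to make it positive)
  edge (13, 12)→(11, 6): d=(-2,-6) top-left  bias=+0
  edge (11, 6)→(15, 10): d=(4,4) right/bottom  bias=-1
  edge (15, 10)→(13, 12): d=(-2,2) right/bottom  bias=-1
    (6,4)@(13, 9): e=[6,4,6] → #
    (7,4)@(15, 9): e=[18,-4,2] → ·
    (6,5)@(13, 11): e=[2,12,2] → #
    (7,5)@(15, 11): e=[14,4,-2] → ·
    (6,6)@(13, 13): e=[-2,20,-2] → ·
  covered (2 px):
    · · · · · · · ·
    · · · · · · · ·
    · · · · · · · ·
    · · · · · · · ·
    · · · · · · # ·
    · · · · · · # ·
    · · · · · · · ·

Final: 4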